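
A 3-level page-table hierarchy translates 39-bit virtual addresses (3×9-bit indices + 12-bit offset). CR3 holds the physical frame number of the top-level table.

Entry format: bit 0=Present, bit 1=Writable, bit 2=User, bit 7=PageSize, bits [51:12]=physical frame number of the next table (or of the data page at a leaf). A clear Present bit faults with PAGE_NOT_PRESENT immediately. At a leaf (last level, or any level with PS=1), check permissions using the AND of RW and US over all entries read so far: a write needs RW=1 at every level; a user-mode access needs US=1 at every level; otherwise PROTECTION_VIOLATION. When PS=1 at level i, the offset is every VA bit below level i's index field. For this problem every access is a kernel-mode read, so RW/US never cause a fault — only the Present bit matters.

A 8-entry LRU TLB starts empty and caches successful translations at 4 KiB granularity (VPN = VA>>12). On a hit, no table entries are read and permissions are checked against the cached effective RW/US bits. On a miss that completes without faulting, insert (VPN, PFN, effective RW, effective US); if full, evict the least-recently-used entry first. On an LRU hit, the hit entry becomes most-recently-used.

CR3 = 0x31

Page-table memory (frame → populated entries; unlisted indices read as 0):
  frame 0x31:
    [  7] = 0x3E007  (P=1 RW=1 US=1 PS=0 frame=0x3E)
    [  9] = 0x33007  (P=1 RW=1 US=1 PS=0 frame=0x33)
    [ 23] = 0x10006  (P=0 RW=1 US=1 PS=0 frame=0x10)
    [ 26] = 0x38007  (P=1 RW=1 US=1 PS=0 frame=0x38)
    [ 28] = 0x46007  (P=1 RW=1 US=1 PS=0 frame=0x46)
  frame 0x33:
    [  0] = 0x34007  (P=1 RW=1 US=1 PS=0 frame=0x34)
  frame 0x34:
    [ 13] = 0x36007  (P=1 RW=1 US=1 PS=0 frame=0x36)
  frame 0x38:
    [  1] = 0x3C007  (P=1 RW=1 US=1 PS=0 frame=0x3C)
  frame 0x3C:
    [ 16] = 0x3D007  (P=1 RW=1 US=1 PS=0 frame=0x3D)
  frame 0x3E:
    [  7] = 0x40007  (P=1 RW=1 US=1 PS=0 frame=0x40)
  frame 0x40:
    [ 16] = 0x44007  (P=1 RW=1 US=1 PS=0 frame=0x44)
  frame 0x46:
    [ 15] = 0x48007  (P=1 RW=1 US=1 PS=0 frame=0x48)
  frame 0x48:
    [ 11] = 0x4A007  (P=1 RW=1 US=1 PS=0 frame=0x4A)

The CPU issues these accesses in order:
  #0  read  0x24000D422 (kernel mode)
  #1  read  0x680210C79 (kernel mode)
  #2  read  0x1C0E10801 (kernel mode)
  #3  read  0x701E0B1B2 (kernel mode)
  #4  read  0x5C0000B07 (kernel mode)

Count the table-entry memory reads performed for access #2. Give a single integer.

Trace:
#0 VA=0x24000D422 (r,kernel):
  [0] read 0x31 idx=9: raw=0x33007 flags P=1 W=1 U=1 S=0
  [1] read 0x33 idx=0: raw=0x34007 flags P=1 W=1 U=1 S=0
  [2] read 0x34 idx=13: raw=0x36007 flags P=1 W=1 U=1 S=0
  ⇒ phys 0x36422  [3 reads]
#1 VA=0x680210C79 (r,kernel):
  [0] read 0x31 idx=26: raw=0x38007 flags P=1 W=1 U=1 S=0
  [1] read 0x38 idx=1: raw=0x3C007 flags P=1 W=1 U=1 S=0
  [2] read 0x3C idx=16: raw=0x3D007 flags P=1 W=1 U=1 S=0
  ⇒ phys 0x3DC79  [3 reads]
#2 VA=0x1C0E10801 (r,kernel):
  [0] read 0x31 idx=7: raw=0x3E007 flags P=1 W=1 U=1 S=0
  [1] read 0x3E idx=7: raw=0x40007 flags P=1 W=1 U=1 S=0
  [2] read 0x40 idx=16: raw=0x44007 flags P=1 W=1 U=1 S=0
  ⇒ phys 0x44801  [3 reads]
#3 VA=0x701E0B1B2 (r,kernel):
  [0] read 0x31 idx=28: raw=0x46007 flags P=1 W=1 U=1 S=0
  [1] read 0x46 idx=15: raw=0x48007 flags P=1 W=1 U=1 S=0
  [2] read 0x48 idx=11: raw=0x4A007 flags P=1 W=1 U=1 S=0
  ⇒ phys 0x4A1B2  [3 reads]
#4 VA=0x5C0000B07 (r,kernel):
  [0] read 0x31 idx=23: raw=0x10006 flags P=0 W=1 U=1 S=0
  ✗ PAGE_NOT_PRESENT  [1 reads]

Entries read for #2: 3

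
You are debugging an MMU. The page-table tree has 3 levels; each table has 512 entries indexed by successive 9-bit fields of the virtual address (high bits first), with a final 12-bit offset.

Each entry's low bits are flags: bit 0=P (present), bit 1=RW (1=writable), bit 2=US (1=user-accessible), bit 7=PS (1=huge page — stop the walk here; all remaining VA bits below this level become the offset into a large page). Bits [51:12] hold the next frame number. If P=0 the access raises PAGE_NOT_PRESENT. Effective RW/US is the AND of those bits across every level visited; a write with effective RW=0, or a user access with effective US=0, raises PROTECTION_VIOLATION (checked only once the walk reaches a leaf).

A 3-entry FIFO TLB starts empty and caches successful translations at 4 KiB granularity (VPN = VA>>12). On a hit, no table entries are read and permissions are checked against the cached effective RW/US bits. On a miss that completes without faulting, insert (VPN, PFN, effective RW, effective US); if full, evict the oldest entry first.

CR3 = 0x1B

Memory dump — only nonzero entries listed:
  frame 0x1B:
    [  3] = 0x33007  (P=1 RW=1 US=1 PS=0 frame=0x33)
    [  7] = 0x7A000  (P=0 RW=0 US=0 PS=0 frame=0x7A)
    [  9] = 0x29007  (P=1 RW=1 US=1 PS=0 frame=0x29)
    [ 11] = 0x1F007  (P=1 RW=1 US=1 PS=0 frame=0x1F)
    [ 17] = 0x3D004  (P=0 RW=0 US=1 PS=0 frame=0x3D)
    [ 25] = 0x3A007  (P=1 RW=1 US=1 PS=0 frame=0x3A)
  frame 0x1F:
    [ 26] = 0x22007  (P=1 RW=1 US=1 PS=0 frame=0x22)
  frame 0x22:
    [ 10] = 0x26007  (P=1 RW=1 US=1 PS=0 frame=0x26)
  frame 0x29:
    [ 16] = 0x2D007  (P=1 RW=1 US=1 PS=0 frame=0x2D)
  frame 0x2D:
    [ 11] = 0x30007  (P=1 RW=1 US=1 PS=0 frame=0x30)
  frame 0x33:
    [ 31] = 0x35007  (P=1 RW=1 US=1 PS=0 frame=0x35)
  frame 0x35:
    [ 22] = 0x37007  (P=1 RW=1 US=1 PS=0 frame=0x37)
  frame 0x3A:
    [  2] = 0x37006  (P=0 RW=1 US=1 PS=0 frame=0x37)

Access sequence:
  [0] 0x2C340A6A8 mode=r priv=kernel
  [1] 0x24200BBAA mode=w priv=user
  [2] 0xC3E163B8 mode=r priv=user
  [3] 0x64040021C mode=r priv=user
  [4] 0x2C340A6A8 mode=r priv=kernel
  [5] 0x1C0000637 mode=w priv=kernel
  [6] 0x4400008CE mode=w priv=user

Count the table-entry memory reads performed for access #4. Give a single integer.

Walk each access:
#0 VA=0x2C340A6A8 (r,kernel):
  [0] read 0x1B idx=11: raw=0x1F007 flags P=1 W=1 U=1 S=0
  [1] read 0x1F idx=26: raw=0x22007 flags P=1 W=1 U=1 S=0
  [2] read 0x22 idx=10: raw=0x26007 flags P=1 W=1 U=1 S=0
  ⇒ phys 0x266A8  [3 reads]
#1 VA=0x24200BBAA (w,user):
  [0] read 0x1B idx=9: raw=0x29007 flags P=1 W=1 U=1 S=0
  [1] read 0x29 idx=16: raw=0x2D007 flags P=1 W=1 U=1 S=0
  [2] read 0x2D idx=11: raw=0x30007 flags P=1 W=1 U=1 S=0
  ⇒ phys 0x30BAA  [3 reads]
#2 VA=0xC3E163B8 (r,user):
  [0] read 0x1B idx=3: raw=0x33007 flags P=1 W=1 U=1 S=0
  [1] read 0x33 idx=31: raw=0x35007 flags P=1 W=1 U=1 S=0
  [2] read 0x35 idx=22: raw=0x37007 flags P=1 W=1 U=1 S=0
  ⇒ phys 0x373B8  [3 reads]
#3 VA=0x64040021C (r,user):
  [0] read 0x1B idx=25: raw=0x3A007 flags P=1 W=1 U=1 S=0
  [1] read 0x3A idx=2: raw=0x37006 flags P=0 W=1 U=1 S=0
  ✗ PAGE_NOT_PRESENT  [2 reads]
#4 VA=0x2C340A6A8 (r,kernel):
  TLB hit vpn=0x2C340A → PA=0x266A8
#5 VA=0x1C0000637 (w,kernel):
  [0] read 0x1B idx=7: raw=0x7A000 flags P=0 W=0 U=0 S=0
  ✗ PAGE_NOT_PRESENT  [1 reads]
#6 VA=0x4400008CE (w,user):
  [0] read 0x1B idx=17: raw=0x3D004 flags P=0 W=0 U=1 S=0
  ✗ PAGE_NOT_PRESENT  [1 reads]

Entries read for #4: 0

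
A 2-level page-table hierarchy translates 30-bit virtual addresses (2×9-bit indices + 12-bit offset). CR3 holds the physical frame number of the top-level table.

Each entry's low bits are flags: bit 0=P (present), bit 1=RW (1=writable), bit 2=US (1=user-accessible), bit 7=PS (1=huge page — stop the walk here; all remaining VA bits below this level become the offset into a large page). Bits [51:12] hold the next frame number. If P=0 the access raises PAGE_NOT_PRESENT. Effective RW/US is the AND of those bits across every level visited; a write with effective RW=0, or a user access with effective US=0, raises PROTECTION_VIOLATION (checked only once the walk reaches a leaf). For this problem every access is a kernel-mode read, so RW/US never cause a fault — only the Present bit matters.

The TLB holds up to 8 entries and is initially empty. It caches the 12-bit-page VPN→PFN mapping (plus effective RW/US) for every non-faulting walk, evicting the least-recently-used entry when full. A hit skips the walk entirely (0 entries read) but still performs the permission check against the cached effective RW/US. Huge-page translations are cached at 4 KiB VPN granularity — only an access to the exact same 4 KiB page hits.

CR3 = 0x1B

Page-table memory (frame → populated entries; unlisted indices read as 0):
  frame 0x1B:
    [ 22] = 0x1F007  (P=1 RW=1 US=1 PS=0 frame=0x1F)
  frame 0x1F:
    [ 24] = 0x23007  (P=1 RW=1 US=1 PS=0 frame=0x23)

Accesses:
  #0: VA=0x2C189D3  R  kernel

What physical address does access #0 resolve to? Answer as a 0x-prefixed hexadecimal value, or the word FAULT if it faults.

Trace:
#0 VA=0x2C189D3 (r,kernel):
  L0 @0x1B[22] → 0x1F007  P=1,RW=1,US=1,PS=0
  L1 @0x1F[24] → 0x23007  P=1,RW=1,US=1,PS=0
  ✓ 0x239D3  — 2 lookups

Access #0 PA: 0x239D3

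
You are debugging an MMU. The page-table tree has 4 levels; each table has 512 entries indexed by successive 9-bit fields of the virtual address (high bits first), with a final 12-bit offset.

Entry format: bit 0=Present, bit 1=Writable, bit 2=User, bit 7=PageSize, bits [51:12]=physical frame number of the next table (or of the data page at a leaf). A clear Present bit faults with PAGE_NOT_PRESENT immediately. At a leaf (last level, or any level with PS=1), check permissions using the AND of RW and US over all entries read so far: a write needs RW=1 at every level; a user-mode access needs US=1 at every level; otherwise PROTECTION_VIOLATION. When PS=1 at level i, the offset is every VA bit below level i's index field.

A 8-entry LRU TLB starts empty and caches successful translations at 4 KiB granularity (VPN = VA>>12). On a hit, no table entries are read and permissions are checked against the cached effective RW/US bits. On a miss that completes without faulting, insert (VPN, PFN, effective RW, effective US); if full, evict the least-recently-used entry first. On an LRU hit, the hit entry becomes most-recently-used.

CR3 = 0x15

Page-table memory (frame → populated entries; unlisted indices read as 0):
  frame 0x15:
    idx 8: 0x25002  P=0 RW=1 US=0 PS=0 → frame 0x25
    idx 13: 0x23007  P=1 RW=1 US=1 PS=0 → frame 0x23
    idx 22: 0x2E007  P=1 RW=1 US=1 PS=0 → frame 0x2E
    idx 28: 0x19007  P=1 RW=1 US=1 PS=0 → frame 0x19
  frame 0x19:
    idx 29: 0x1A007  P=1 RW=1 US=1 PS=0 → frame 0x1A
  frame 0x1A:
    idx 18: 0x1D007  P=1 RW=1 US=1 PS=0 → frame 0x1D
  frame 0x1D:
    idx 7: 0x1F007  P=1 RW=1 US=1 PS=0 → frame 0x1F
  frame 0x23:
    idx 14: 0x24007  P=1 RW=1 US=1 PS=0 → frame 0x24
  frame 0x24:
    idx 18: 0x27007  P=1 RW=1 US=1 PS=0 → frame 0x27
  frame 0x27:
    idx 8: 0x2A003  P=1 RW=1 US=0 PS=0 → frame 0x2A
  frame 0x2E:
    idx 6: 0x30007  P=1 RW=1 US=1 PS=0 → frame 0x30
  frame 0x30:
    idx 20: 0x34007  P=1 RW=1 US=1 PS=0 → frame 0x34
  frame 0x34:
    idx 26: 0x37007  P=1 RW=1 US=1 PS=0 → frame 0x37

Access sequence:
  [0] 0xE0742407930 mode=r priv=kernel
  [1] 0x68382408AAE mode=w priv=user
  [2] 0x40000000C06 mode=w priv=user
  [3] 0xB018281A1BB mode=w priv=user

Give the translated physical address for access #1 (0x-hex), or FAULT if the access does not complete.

Trace:
#0 VA=0xE0742407930 (r,kernel):
  L0 @0x15[28] → 0x19007  P=1,RW=1,US=1,PS=0
  L1 @0x19[29] → 0x1A007  P=1,RW=1,US=1,PS=0
  L2 @0x1A[18] → 0x1D007  P=1,RW=1,US=1,PS=0
  L3 @0x1D[7] → 0x1F007  P=1,RW=1,US=1,PS=0
  → PA=0x1F930  (4 entries read)
#1 VA=0x68382408AAE (w,user):
  L0 @0x15[13] → 0x23007  P=1,RW=1,US=1,PS=0
  L1 @0x23[14] → 0x24007  P=1,RW=1,US=1,PS=0
  L2 @0x24[18] → 0x27007  P=1,RW=1,US=1,PS=0
  L3 @0x27[8] → 0x2A003  P=1,RW=1,US=0,PS=0
  ⇒ fault: PROTECTION_VIOLATION  — 4 lookups
#2 VA=0x40000000C06 (w,user):
  L0 @0x15[8] → 0x25002  P=0,RW=1,US=0,PS=0
  ⇒ fault: PAGE_NOT_PRESENT  — 1 lookups
#3 VA=0xB018281A1BB (w,user):
  L0 @0x15[22] → 0x2E007  P=1,RW=1,US=1,PS=0
  L1 @0x2E[6] → 0x30007  P=1,RW=1,US=1,PS=0
  L2 @0x30[20] → 0x34007  P=1,RW=1,US=1,PS=0
  L3 @0x34[26] → 0x37007  P=1,RW=1,US=1,PS=0
  → PA=0x371BB  (4 entries read)

Access #1 PA: FAULT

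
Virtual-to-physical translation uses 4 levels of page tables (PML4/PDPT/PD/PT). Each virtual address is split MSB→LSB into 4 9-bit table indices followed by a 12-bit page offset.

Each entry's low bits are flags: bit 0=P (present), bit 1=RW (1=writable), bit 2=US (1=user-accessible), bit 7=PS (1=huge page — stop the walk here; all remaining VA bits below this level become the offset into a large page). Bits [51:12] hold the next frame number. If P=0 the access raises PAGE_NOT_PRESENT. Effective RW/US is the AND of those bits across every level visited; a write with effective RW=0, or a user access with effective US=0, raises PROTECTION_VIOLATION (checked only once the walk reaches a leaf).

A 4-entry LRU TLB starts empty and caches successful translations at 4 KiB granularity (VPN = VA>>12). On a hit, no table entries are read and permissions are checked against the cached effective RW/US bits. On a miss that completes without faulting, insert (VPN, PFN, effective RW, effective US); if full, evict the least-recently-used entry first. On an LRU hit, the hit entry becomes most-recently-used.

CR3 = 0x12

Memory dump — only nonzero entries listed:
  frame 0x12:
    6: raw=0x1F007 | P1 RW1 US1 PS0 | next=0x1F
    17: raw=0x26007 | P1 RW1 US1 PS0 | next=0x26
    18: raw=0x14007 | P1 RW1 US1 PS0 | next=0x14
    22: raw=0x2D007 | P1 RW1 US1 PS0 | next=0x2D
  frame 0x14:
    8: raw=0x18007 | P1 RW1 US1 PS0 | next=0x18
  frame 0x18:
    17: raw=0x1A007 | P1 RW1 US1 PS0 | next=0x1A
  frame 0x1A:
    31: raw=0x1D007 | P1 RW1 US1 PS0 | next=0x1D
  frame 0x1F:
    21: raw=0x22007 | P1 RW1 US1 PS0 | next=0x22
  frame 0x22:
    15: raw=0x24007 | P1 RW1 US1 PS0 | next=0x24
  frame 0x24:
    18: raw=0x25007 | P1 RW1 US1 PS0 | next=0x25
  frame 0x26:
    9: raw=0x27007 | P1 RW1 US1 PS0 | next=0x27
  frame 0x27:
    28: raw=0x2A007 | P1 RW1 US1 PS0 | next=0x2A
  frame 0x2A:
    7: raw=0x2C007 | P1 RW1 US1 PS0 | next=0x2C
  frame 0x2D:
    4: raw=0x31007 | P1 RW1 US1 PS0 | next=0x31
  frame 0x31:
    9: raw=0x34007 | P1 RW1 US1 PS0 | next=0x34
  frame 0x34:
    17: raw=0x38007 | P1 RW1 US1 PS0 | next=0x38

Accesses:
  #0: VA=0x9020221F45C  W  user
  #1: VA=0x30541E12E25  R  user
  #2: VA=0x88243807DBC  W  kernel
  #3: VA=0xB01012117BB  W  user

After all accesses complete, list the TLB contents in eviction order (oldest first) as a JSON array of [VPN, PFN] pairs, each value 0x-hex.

Walk each access:
#0 VA=0x9020221F45C (w,user):
  lvl0: tbl 0x12, slot 18 ⇒ 0x14007 (P1/RW1/US1/PS0)
  lvl1: tbl 0x14, slot 8 ⇒ 0x18007 (P1/RW1/US1/PS0)
  lvl2: tbl 0x18, slot 17 ⇒ 0x1A007 (P1/RW1/US1/PS0)
  lvl3: tbl 0x1A, slot 31 ⇒ 0x1D007 (P1/RW1/US1/PS0)
  ✓ 0x1D45C  — 4 lookups
#1 VA=0x30541E12E25 (r,user):
  lvl0: tbl 0x12, slot 6 ⇒ 0x1F007 (P1/RW1/US1/PS0)
  lvl1: tbl 0x1F, slot 21 ⇒ 0x22007 (P1/RW1/US1/PS0)
  lvl2: tbl 0x22, slot 15 ⇒ 0x24007 (P1/RW1/US1/PS0)
  lvl3: tbl 0x24, slot 18 ⇒ 0x25007 (P1/RW1/US1/PS0)
  ✓ 0x25E25  — 4 lookups
#2 VA=0x88243807DBC (w,kernel):
  lvl0: tbl 0x12, slot 17 ⇒ 0x26007 (P1/RW1/US1/PS0)
  lvl1: tbl 0x26, slot 9 ⇒ 0x27007 (P1/RW1/US1/PS0)
  lvl2: tbl 0x27, slot 28 ⇒ 0x2A007 (P1/RW1/US1/PS0)
  lvl3: tbl 0x2A, slot 7 ⇒ 0x2C007 (P1/RW1/US1/PS0)
  ✓ 0x2CDBC  — 4 lookups
#3 VA=0xB01012117BB (w,user):
  lvl0: tbl 0x12, slot 22 ⇒ 0x2D007 (P1/RW1/US1/PS0)
  lvl1: tbl 0x2D, slot 4 ⇒ 0x31007 (P1/RW1/US1/PS0)
  lvl2: tbl 0x31, slot 9 ⇒ 0x34007 (P1/RW1/US1/PS0)
  lvl3: tbl 0x34, slot 17 ⇒ 0x38007 (P1/RW1/US1/PS0)
  ✓ 0x387BB  — 4 lookups

TLB: [["0x9020221F", "0x1D"], ["0x30541E12", "0x25"], ["0x88243807", "0x2C"], ["0xB0101211", "0x38"]]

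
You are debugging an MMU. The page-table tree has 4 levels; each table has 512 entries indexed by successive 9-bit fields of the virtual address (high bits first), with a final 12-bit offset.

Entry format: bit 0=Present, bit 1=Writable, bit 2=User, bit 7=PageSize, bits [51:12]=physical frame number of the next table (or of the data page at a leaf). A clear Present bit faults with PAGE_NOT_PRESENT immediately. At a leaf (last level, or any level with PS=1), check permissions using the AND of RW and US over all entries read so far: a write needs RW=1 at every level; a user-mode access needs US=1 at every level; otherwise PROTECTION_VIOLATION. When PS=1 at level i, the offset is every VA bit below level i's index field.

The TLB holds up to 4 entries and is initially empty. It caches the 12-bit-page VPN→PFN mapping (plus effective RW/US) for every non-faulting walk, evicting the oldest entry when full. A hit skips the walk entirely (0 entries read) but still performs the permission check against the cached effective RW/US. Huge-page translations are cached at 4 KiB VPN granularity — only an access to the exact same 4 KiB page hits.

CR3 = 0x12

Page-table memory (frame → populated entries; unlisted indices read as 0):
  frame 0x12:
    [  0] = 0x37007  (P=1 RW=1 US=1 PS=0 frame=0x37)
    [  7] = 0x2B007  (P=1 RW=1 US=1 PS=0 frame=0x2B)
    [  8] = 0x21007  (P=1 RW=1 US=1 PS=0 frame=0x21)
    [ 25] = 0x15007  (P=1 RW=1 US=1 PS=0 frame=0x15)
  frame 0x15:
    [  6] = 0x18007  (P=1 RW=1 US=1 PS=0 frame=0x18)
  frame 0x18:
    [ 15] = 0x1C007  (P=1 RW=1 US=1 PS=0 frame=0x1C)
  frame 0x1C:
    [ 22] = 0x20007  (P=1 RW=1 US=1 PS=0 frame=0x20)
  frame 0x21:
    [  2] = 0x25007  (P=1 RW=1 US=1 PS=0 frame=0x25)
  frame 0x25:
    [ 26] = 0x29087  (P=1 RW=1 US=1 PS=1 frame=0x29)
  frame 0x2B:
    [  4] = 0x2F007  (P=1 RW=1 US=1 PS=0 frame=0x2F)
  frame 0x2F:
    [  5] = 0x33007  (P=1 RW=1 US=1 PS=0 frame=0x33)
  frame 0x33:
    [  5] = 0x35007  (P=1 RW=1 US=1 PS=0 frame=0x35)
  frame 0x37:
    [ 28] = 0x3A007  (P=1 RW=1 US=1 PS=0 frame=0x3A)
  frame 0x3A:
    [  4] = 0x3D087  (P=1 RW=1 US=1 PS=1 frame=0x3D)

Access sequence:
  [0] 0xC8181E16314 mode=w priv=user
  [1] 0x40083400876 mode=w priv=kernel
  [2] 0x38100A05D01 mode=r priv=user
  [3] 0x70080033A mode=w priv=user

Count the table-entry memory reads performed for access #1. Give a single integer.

Walk each access:
#0 VA=0xC8181E16314 (w,user):
  lvl0: tbl 0x12, slot 25 ⇒ 0x15007 (P1/RW1/US1/PS0)
  lvl1: tbl 0x15, slot 6 ⇒ 0x18007 (P1/RW1/US1/PS0)
  lvl2: tbl 0x18, slot 15 ⇒ 0x1C007 (P1/RW1/US1/PS0)
  lvl3: tbl 0x1C, slot 22 ⇒ 0x20007 (P1/RW1/US1/PS0)
  ⇒ phys 0x20314  [4 reads]
#1 VA=0x40083400876 (w,kernel):
  lvl0: tbl 0x12, slot 8 ⇒ 0x21007 (P1/RW1/US1/PS0)
  lvl1: tbl 0x21, slot 2 ⇒ 0x25007 (P1/RW1/US1/PS0)
  lvl2: tbl 0x25, slot 26 ⇒ 0x29087 (P1/RW1/US1/PS1)
  ⇒ phys 0x29876 (huge @L2)  [3 reads]
#2 VA=0x38100A05D01 (r,user):
  lvl0: tbl 0x12, slot 7 ⇒ 0x2B007 (P1/RW1/US1/PS0)
  lvl1: tbl 0x2B, slot 4 ⇒ 0x2F007 (P1/RW1/US1/PS0)
  lvl2: tbl 0x2F, slot 5 ⇒ 0x33007 (P1/RW1/US1/PS0)
  lvl3: tbl 0x33, slot 5 ⇒ 0x35007 (P1/RW1/US1/PS0)
  ⇒ phys 0x35D01  [4 reads]
#3 VA=0x70080033A (w,user):
  lvl0: tbl 0x12, slot 0 ⇒ 0x37007 (P1/RW1/US1/PS0)
  lvl1: tbl 0x37, slot 28 ⇒ 0x3A007 (P1/RW1/US1/PS0)
  lvl2: tbl 0x3A, slot 4 ⇒ 0x3D087 (P1/RW1/US1/PS1)
  ⇒ phys 0x3D33A (huge @L2)  [3 reads]

Entries read for #1: 3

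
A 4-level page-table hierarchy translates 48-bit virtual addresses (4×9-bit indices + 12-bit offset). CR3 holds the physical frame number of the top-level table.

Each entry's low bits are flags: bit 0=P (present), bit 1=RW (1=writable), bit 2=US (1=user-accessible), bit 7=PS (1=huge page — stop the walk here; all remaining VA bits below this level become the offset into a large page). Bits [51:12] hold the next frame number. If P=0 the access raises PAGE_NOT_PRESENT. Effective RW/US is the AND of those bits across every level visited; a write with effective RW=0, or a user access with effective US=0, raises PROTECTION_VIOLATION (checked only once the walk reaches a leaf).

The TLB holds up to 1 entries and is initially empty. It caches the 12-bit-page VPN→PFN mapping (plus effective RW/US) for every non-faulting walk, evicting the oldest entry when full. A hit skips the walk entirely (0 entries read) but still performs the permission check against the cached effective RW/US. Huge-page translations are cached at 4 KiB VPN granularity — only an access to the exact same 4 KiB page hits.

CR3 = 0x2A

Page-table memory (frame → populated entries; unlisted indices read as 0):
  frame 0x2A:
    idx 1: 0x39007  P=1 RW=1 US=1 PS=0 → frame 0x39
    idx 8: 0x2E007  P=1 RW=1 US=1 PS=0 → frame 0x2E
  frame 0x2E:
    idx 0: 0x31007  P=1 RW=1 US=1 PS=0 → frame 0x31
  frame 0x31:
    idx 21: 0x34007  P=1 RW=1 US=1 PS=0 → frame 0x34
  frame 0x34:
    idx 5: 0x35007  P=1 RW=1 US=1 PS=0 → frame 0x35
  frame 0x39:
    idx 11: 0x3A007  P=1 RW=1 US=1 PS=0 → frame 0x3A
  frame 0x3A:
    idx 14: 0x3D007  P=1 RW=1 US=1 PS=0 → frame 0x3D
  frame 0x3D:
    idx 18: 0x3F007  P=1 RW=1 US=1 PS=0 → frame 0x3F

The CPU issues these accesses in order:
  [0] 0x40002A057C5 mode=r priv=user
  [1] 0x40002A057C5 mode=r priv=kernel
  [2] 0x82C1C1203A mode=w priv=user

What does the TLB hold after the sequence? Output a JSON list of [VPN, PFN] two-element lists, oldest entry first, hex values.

Walk each access:
#0 VA=0x40002A057C5 (r,user):
  [0] read 0x2A idx=8: raw=0x2E007 flags P=1 W=1 U=1 S=0
  [1] read 0x2E idx=0: raw=0x31007 flags P=1 W=1 U=1 S=0
  [2] read 0x31 idx=21: raw=0x34007 flags P=1 W=1 U=1 S=0
  [3] read 0x34 idx=5: raw=0x35007 flags P=1 W=1 U=1 S=0
  ⇒ phys 0x357C5  [4 reads]
#1 VA=0x40002A057C5 (r,kernel):
  TLB hit vpn=0x40002A05 → PA=0x357C5
#2 VA=0x82C1C1203A (w,user):
  [0] read 0x2A idx=1: raw=0x39007 flags P=1 W=1 U=1 S=0
  [1] read 0x39 idx=11: raw=0x3A007 flags P=1 W=1 U=1 S=0
  [2] read 0x3A idx=14: raw=0x3D007 flags P=1 W=1 U=1 S=0
  [3] read 0x3D idx=18: raw=0x3F007 flags P=1 W=1 U=1 S=0
  ⇒ phys 0x3F03A  [4 reads]

TLB: [["0x82C1C12", "0x3F"]]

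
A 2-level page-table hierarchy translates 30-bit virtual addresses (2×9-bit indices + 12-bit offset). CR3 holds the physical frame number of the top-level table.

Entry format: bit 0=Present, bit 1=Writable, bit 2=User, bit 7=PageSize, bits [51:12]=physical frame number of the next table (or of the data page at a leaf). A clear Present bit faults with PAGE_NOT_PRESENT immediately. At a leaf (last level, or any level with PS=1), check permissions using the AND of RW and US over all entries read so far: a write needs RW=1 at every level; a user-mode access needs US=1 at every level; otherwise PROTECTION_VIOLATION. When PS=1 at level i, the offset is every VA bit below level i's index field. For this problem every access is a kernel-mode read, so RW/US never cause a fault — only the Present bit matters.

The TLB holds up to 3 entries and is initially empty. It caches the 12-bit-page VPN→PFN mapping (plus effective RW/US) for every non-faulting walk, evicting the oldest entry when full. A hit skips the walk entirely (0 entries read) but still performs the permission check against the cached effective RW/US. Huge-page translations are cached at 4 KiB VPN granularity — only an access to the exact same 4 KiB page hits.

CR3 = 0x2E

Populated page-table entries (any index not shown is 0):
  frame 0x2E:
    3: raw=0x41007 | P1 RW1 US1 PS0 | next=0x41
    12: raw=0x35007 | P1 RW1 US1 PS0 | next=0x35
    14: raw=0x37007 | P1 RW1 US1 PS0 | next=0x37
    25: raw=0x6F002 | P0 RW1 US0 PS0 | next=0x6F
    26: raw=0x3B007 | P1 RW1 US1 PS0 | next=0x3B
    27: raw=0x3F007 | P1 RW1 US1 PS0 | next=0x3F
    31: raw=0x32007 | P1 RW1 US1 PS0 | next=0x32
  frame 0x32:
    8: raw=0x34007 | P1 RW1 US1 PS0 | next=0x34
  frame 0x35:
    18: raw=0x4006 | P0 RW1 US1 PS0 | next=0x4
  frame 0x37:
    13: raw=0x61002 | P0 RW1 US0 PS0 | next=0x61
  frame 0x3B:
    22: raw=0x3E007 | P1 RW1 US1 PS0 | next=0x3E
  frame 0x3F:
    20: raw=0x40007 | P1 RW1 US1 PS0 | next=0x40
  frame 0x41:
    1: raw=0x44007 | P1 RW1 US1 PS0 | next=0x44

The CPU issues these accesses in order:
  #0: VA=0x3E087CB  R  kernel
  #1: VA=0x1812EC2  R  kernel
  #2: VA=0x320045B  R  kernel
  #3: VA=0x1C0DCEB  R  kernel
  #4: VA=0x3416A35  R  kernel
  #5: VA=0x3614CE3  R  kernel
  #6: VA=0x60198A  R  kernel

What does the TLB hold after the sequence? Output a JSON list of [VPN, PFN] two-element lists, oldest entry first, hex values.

Trace:
#0 VA=0x3E087CB (r,kernel):
  [0] read 0x2E idx=31: raw=0x32007 flags P=1 W=1 U=1 S=0
  [1] read 0x32 idx=8: raw=0x34007 flags P=1 W=1 U=1 S=0
  → PA=0x347CB  (2 entries read)
#1 VA=0x1812EC2 (r,kernel):
  [0] read 0x2E idx=12: raw=0x35007 flags P=1 W=1 U=1 S=0
  [1] read 0x35 idx=18: raw=0x4006 flags P=0 W=1 U=1 S=0
  → PAGE_NOT_PRESENT  (2 entries read)
#2 VA=0x320045B (r,kernel):
  [0] read 0x2E idx=25: raw=0x6F002 flags P=0 W=1 U=0 S=0
  → PAGE_NOT_PRESENT  (1 entries read)
#3 VA=0x1C0DCEB (r,kernel):
  [0] read 0x2E idx=14: raw=0x37007 flags P=1 W=1 U=1 S=0
  [1] read 0x37 idx=13: raw=0x61002 flags P=0 W=1 U=0 S=0
  → PAGE_NOT_PRESENT  (2 entries read)
#4 VA=0x3416A35 (r,kernel):
  [0] read 0x2E idx=26: raw=0x3B007 flags P=1 W=1 U=1 S=0
  [1] read 0x3B idx=22: raw=0x3E007 flags P=1 W=1 U=1 S=0
  → PA=0x3EA35  (2 entries read)
#5 VA=0x3614CE3 (r,kernel):
  [0] read 0x2E idx=27: raw=0x3F007 flags P=1 W=1 U=1 S=0
  [1] read 0x3F idx=20: raw=0x40007 flags P=1 W=1 U=1 S=0
  → PA=0x40CE3  (2 entries read)
#6 VA=0x60198A (r,kernel):
  [0] read 0x2E idx=3: raw=0x41007 flags P=1 W=1 U=1 S=0
  [1] read 0x41 idx=1: raw=0x44007 flags P=1 W=1 U=1 S=0
  → PA=0x4498A  (2 entries read)

TLB: [["0x3416", "0x3E"], ["0x3614", "0x40"], ["0x601", "0x44"]]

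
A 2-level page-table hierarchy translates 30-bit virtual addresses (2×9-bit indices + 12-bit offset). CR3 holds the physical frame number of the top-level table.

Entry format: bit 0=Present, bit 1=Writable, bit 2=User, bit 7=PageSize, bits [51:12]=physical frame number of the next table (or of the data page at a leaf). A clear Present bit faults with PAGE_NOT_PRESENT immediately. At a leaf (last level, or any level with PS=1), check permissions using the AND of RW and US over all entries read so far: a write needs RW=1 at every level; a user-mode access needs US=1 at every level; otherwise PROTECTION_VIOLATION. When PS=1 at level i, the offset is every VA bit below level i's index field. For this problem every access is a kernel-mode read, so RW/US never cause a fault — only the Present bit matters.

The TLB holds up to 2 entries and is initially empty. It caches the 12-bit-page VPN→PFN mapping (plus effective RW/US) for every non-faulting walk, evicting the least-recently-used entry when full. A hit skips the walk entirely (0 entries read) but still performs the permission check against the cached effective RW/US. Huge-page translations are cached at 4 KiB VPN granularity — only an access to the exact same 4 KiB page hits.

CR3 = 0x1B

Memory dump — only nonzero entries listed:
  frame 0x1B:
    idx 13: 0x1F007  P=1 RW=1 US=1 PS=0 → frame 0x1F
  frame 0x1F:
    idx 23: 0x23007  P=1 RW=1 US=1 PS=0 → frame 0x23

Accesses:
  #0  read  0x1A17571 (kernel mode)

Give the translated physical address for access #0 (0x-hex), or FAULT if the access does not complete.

Trace:
#0 VA=0x1A17571 (r,kernel):
  [0] read 0x1B idx=13: raw=0x1F007 flags P=1 W=1 U=1 S=0
  [1] read 0x1F idx=23: raw=0x23007 flags P=1 W=1 U=1 S=0
  ⇒ phys 0x23571  [2 reads]

Access #0 PA: 0x23571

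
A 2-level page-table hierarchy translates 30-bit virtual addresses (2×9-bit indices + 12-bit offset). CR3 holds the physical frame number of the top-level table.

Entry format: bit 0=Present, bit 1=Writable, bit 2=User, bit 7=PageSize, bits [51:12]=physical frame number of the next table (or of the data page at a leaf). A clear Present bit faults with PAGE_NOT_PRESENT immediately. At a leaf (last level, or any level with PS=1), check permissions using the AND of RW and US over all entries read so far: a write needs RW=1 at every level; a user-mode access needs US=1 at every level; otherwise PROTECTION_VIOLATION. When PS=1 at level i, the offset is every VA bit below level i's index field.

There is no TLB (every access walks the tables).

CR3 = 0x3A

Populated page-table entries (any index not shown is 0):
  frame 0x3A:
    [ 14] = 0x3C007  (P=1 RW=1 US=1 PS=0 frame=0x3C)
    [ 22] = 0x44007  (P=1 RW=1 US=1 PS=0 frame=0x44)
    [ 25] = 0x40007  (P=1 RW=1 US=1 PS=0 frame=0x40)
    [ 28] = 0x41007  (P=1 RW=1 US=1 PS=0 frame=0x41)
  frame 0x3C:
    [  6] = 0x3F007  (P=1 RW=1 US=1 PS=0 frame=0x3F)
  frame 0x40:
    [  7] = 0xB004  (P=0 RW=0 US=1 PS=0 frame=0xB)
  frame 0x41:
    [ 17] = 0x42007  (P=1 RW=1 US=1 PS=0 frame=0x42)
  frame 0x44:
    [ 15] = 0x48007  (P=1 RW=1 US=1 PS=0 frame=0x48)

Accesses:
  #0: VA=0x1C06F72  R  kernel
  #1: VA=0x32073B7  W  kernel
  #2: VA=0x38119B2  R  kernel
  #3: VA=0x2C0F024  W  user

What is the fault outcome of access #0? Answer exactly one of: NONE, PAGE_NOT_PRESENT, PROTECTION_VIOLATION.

Per-access translation:
#0 VA=0x1C06F72 (r,kernel):
  lvl0: tbl 0x3A, slot 14 ⇒ 0x3C007 (P1/RW1/US1/PS0)
  lvl1: tbl 0x3C, slot 6 ⇒ 0x3F007 (P1/RW1/US1/PS0)
  ⇒ phys 0x3FF72  [2 reads]
#1 VA=0x32073B7 (w,kernel):
  lvl0: tbl 0x3A, slot 25 ⇒ 0x40007 (P1/RW1/US1/PS0)
  lvl1: tbl 0x40, slot 7 ⇒ 0xB004 (P0/RW0/US1/PS0)
  ✗ PAGE_NOT_PRESENT  [2 reads]
#2 VA=0x38119B2 (r,kernel):
  lvl0: tbl 0x3A, slot 28 ⇒ 0x41007 (P1/RW1/US1/PS0)
  lvl1: tbl 0x41, slot 17 ⇒ 0x42007 (P1/RW1/US1/PS0)
  ⇒ phys 0x429B2  [2 reads]
#3 VA=0x2C0F024 (w,user):
  lvl0: tbl 0x3A, slot 22 ⇒ 0x44007 (P1/RW1/US1/PS0)
  lvl1: tbl 0x44, slot 15 ⇒ 0x48007 (P1/RW1/US1/PS0)
  ⇒ phys 0x48024  [2 reads]

Access #0 fault: NONE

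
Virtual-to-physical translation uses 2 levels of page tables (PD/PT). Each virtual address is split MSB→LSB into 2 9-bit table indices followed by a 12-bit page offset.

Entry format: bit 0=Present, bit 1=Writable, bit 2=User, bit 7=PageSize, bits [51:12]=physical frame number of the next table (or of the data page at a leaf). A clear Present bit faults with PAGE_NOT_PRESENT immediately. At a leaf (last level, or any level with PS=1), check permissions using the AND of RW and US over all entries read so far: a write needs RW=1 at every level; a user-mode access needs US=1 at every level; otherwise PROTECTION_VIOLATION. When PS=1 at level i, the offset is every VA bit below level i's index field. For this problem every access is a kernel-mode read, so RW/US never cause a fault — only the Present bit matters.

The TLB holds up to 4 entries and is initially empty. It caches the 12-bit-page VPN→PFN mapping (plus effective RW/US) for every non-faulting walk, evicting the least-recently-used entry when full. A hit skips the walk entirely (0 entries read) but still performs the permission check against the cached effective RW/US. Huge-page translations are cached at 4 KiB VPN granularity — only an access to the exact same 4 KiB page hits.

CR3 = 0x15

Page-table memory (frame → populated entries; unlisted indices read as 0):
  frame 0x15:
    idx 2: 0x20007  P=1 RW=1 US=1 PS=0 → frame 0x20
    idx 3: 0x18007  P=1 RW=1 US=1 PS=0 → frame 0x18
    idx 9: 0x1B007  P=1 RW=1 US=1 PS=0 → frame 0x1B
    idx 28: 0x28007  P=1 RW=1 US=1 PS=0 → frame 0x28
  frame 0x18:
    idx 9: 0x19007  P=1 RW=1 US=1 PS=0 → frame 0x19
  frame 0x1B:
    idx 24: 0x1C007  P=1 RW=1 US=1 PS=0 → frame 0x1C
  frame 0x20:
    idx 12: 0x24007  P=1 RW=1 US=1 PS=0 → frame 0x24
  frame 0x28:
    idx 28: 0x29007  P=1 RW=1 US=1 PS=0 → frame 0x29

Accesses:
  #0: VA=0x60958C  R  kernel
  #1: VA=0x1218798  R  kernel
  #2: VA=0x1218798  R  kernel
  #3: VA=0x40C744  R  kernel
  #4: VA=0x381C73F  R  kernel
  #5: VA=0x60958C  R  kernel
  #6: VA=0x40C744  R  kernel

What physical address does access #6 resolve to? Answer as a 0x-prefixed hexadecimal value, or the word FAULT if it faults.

Walk each access:
#0 VA=0x60958C (r,kernel):
  L0: frame=0x15 idx=3 entry=0x18007 [P=1 RW=1 US=1 PS=0]
  L1: frame=0x18 idx=9 entry=0x19007 [P=1 RW=1 US=1 PS=0]
  ✓ 0x1958C  — 2 lookups
#1 VA=0x1218798 (r,kernel):
  L0: frame=0x15 idx=9 entry=0x1B007 [P=1 RW=1 US=1 PS=0]
  L1: frame=0x1B idx=24 entry=0x1C007 [P=1 RW=1 US=1 PS=0]
  ✓ 0x1C798  — 2 lookups
#2 VA=0x1218798 (r,kernel):
  TLB hit vpn=0x1218 → PA=0x1C798
#3 VA=0x40C744 (r,kernel):
  L0: frame=0x15 idx=2 entry=0x20007 [P=1 RW=1 US=1 PS=0]
  L1: frame=0x20 idx=12 entry=0x24007 [P=1 RW=1 US=1 PS=0]
  ✓ 0x24744  — 2 lookups
#4 VA=0x381C73F (r,kernel):
  L0: frame=0x15 idx=28 entry=0x28007 [P=1 RW=1 US=1 PS=0]
  L1: frame=0x28 idx=28 entry=0x29007 [P=1 RW=1 US=1 PS=0]
  ✓ 0x2973F  — 2 lookups
#5 VA=0x60958C (r,kernel):
  TLB hit vpn=0x609 → PA=0x1958C
#6 VA=0x40C744 (r,kernel):
  TLB hit vpn=0x40C → PA=0x24744

Access #6 PA: 0x24744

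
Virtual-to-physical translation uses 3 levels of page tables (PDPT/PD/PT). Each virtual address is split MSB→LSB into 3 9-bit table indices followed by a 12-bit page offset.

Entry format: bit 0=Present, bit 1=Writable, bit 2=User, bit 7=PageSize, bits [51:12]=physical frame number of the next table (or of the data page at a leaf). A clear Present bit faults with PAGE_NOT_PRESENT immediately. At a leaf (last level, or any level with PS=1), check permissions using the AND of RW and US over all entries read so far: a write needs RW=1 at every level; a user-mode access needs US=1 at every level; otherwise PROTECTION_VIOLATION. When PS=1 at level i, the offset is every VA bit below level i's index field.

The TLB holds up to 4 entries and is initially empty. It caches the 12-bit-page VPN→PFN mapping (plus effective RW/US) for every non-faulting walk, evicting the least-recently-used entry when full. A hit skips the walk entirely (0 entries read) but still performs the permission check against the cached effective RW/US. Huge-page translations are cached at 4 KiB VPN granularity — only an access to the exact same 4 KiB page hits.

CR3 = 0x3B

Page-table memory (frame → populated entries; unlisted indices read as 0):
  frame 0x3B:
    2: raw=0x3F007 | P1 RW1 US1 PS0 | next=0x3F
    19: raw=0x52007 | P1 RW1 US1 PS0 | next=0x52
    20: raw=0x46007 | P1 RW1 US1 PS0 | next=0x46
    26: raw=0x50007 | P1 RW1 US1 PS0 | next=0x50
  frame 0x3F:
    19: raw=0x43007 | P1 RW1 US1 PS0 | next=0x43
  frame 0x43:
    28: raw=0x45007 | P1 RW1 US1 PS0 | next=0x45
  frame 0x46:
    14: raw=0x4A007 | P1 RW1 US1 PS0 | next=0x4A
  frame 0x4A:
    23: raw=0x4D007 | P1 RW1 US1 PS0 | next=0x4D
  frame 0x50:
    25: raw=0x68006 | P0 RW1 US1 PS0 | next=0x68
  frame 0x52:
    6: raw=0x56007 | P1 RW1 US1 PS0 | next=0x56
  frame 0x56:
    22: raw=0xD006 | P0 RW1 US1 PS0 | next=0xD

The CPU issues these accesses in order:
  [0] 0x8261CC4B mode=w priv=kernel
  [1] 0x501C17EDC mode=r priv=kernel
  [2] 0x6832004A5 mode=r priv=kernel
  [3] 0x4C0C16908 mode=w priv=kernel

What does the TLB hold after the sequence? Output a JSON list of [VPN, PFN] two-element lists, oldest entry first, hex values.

Per-access translation:
#0 VA=0x8261CC4B (w,kernel):
  lvl0: tbl 0x3B, slot 2 ⇒ 0x3F007 (P1/RW1/US1/PS0)
  lvl1: tbl 0x3F, slot 19 ⇒ 0x43007 (P1/RW1/US1/PS0)
  lvl2: tbl 0x43, slot 28 ⇒ 0x45007 (P1/RW1/US1/PS0)
  ⇒ phys 0x45C4B  [3 reads]
#1 VA=0x501C17EDC (r,kernel):
  lvl0: tbl 0x3B, slot 20 ⇒ 0x46007 (P1/RW1/US1/PS0)
  lvl1: tbl 0x46, slot 14 ⇒ 0x4A007 (P1/RW1/US1/PS0)
  lvl2: tbl 0x4A, slot 23 ⇒ 0x4D007 (P1/RW1/US1/PS0)
  ⇒ phys 0x4DEDC  [3 reads]
#2 VA=0x6832004A5 (r,kernel):
  lvl0: tbl 0x3B, slot 26 ⇒ 0x50007 (P1/RW1/US1/PS0)
  lvl1: tbl 0x50, slot 25 ⇒ 0x68006 (P0/RW1/US1/PS0)
  ⇒ fault: PAGE_NOT_PRESENT  — 2 lookups
#3 VA=0x4C0C16908 (w,kernel):
  lvl0: tbl 0x3B, slot 19 ⇒ 0x52007 (P1/RW1/US1/PS0)
  lvl1: tbl 0x52, slot 6 ⇒ 0x56007 (P1/RW1/US1/PS0)
  lvl2: tbl 0x56, slot 22 ⇒ 0xD006 (P0/RW1/US1/PS0)
  ⇒ fault: PAGE_NOT_PRESENT  — 3 lookups

TLB: [["0x8261C", "0x45"], ["0x501C17", "0x4D"]]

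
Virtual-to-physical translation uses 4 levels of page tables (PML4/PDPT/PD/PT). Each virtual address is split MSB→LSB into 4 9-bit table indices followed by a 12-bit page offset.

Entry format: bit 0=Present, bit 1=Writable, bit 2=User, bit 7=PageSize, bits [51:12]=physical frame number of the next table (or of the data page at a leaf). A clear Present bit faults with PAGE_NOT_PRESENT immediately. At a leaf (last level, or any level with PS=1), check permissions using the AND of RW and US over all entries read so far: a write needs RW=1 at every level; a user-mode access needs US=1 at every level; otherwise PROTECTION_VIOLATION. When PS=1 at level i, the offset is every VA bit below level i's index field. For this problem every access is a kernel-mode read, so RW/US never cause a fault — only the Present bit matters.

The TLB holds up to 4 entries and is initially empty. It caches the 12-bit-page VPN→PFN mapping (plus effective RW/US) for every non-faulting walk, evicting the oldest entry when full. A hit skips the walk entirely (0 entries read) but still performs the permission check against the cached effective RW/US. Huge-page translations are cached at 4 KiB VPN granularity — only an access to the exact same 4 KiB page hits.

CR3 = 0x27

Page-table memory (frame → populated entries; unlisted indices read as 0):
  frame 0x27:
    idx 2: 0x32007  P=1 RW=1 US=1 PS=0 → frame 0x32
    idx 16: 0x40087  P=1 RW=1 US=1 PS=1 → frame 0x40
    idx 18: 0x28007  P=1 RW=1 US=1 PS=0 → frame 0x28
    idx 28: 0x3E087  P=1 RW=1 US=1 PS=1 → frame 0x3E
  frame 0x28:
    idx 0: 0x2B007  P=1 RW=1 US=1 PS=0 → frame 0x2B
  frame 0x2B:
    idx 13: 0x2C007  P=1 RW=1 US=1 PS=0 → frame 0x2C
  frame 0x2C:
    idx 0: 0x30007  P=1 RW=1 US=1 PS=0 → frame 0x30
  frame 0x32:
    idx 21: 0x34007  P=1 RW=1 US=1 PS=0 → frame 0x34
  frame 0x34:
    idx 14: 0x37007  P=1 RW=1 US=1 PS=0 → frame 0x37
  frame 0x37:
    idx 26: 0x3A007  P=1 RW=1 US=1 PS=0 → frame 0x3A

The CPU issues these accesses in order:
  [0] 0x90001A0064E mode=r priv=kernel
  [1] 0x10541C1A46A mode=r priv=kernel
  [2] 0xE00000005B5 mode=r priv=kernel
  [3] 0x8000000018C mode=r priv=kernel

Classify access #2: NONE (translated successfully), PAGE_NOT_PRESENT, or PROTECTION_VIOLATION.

Per-access translation:
#0 VA=0x90001A0064E (r,kernel):
  L0 @0x27[18] → 0x28007  P=1,RW=1,US=1,PS=0
  L1 @0x28[0] → 0x2B007  P=1,RW=1,US=1,PS=0
  L2 @0x2B[13] → 0x2C007  P=1,RW=1,US=1,PS=0
  L3 @0x2C[0] → 0x30007  P=1,RW=1,US=1,PS=0
  ✓ 0x3064E  — 4 lookups
#1 VA=0x10541C1A46A (r,kernel):
  L0 @0x27[2] → 0x32007  P=1,RW=1,US=1,PS=0
  L1 @0x32[21] → 0x34007  P=1,RW=1,US=1,PS=0
  L2 @0x34[14] → 0x37007  P=1,RW=1,US=1,PS=0
  L3 @0x37[26] → 0x3A007  P=1,RW=1,US=1,PS=0
  ✓ 0x3A46A  — 4 lookups
#2 VA=0xE00000005B5 (r,kernel):
  L0 @0x27[28] → 0x3E087  P=1,RW=1,US=1,PS=1
  ✓ 0x3E5B5 (huge @L0)  — 1 lookups
#3 VA=0x8000000018C (r,kernel):
  L0 @0x27[16] → 0x40087  P=1,RW=1,US=1,PS=1
  ✓ 0x4018C (huge @L0)  — 1 lookups

Access #2 fault: NONE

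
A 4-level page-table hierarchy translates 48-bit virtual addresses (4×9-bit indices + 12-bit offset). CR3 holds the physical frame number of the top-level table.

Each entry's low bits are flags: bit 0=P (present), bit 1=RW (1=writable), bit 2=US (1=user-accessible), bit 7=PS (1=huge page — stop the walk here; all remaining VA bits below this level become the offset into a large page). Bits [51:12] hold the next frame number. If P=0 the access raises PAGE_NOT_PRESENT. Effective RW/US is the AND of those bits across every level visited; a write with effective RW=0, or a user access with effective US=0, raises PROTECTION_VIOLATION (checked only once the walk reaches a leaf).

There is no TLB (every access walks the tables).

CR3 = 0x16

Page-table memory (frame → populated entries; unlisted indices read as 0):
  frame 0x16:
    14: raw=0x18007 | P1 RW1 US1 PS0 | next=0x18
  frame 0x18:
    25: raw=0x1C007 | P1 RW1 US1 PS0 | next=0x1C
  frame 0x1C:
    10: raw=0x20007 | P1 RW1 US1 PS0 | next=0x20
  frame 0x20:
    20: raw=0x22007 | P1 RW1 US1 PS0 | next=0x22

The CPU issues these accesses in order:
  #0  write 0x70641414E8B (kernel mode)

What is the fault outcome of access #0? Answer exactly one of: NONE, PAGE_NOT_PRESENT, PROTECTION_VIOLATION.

Trace:
#0 VA=0x70641414E8B (w,kernel):
  [0] read 0x16 idx=14: raw=0x18007 flags P=1 W=1 U=1 S=0
  [1] read 0x18 idx=25: raw=0x1C007 flags P=1 W=1 U=1 S=0
  [2] read 0x1C idx=10: raw=0x20007 flags P=1 W=1 U=1 S=0
  [3] read 0x20 idx=20: raw=0x22007 flags P=1 W=1 U=1 S=0
  → PA=0x22E8B  (4 entries read)

Access #0 fault: NONE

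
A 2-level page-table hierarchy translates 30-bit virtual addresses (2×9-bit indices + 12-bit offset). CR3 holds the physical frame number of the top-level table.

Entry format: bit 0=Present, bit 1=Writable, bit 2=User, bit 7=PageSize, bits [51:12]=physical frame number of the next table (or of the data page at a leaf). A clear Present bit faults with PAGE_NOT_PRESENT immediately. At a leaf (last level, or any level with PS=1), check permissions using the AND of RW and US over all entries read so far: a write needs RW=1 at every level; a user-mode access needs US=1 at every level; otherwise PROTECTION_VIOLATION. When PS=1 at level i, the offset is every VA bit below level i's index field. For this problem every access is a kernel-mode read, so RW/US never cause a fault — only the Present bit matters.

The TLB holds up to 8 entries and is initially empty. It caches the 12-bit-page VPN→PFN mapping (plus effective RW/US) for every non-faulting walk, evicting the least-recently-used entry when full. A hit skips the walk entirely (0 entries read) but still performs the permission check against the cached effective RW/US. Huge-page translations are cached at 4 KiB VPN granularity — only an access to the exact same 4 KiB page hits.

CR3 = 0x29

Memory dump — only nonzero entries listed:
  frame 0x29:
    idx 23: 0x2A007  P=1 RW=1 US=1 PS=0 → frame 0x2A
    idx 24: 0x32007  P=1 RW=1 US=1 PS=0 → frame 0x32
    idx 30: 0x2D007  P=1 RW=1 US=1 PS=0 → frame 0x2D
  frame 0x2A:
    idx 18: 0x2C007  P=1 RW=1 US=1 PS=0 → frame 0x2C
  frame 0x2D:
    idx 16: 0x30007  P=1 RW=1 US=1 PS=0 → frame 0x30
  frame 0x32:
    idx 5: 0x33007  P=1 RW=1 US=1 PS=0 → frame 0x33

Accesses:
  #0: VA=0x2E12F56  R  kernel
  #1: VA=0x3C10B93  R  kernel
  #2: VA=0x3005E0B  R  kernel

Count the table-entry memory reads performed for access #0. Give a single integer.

Per-access translation:
#0 VA=0x2E12F56 (r,kernel):
  lvl0: tbl 0x29, slot 23 ⇒ 0x2A007 (P1/RW1/US1/PS0)
  lvl1: tbl 0x2A, slot 18 ⇒ 0x2C007 (P1/RW1/US1/PS0)
  ✓ 0x2CF56  — 2 lookups
#1 VA=0x3C10B93 (r,kernel):
  lvl0: tbl 0x29, slot 30 ⇒ 0x2D007 (P1/RW1/US1/PS0)
  lvl1: tbl 0x2D, slot 16 ⇒ 0x30007 (P1/RW1/US1/PS0)
  ✓ 0x30B93  — 2 lookups
#2 VA=0x3005E0B (r,kernel):
  lvl0: tbl 0x29, slot 24 ⇒ 0x32007 (P1/RW1/US1/PS0)
  lvl1: tbl 0x32, slot 5 ⇒ 0x33007 (P1/RW1/US1/PS0)
  ✓ 0x33E0B  — 2 lookups

Entries read for #0: 2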